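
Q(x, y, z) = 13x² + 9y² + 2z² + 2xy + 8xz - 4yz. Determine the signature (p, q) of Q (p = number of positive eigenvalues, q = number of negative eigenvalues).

(3, 0)

The associated matrix is A = [[13, 1, 4], [1, 9, -2], [4, -2, 2]].
Congruent diagonalization of A (simultaneous row and column reduction) yields pivots 13, 116/13, 5/29.
That gives 3 positive pivots.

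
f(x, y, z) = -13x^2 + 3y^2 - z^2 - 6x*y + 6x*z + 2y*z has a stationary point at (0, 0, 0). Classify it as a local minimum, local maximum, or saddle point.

saddle point

The Hessian at the origin is H = [[-26, -6, 6], [-6, 6, 2], [6, 2, -2]].
Congruent diagonalization of H (simultaneous row and column reduction) yields pivots -26, 96/13, -2/3.
That gives 1 positive, 2 negative pivots.
H is indefinite, so the origin is a saddle point.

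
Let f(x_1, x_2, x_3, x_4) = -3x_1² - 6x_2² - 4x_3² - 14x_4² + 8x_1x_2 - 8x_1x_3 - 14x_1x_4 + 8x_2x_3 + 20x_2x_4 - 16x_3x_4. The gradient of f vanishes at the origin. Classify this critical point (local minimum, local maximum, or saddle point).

The Hessian at the origin is H = [[-6, 8, -8, -14], [8, -12, 8, 20], [-8, 8, -8, -16], [-14, 20, -16, -28]].
Row-reducing H symmetrically gives the diagonal entries -6, -4/3, 8, 6.
So there are 2 positive, 2 negative pivots.
H is indefinite, so the origin is a saddle point.

saddle point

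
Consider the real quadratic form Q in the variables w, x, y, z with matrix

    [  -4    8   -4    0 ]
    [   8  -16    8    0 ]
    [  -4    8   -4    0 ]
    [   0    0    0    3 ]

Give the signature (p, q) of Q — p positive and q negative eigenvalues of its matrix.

(1, 1)

Row-reducing A symmetrically gives the diagonal entries -4, 0, 0, 3.
Counting signs: 1 positive, 1 negative, 2 zero.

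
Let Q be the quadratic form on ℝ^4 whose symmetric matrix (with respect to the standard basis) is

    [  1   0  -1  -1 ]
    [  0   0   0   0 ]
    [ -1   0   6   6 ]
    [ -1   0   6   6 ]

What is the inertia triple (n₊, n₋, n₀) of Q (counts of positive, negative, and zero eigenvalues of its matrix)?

(2, 0, 2)

Applying the same elementary operations to the rows and columns of A produces a congruent diagonal matrix with entries 1, 0, 5, 0.
Counting signs: 2 positive, 2 zero.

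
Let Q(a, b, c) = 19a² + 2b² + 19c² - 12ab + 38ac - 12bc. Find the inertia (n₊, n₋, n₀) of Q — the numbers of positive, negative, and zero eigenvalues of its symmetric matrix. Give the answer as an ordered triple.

(2, 0, 1)

The symmetric matrix is A = [[19, -6, 19], [-6, 2, -6], [19, -6, 19]].
Symmetric row and column elimination reduces A to a congruent diagonal form with pivots 19, 2/19, 0.
That gives 2 positive, 1 zero pivots.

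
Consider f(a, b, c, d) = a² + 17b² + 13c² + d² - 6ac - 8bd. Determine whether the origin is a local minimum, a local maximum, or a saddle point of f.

The Hessian at the origin is H = [[2, 0, -6, 0], [0, 34, 0, -8], [-6, 0, 26, 0], [0, -8, 0, 2]].
Applying the same elementary operations to the rows and columns of H produces a congruent diagonal matrix with entries 2, 34, 8, 2/17.
That gives 4 positive pivots.
H is positive definite, so the origin is a strict local minimum.

local minimum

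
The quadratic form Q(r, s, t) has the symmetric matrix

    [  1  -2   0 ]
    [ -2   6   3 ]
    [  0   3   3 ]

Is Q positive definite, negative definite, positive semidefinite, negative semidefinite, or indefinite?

Applying the same elementary operations to the rows and columns of A produces a congruent diagonal matrix with entries 1, 2, -3/2.
Counting signs: 2 positive, 1 negative.
Hence Q is indefinite.

indefinite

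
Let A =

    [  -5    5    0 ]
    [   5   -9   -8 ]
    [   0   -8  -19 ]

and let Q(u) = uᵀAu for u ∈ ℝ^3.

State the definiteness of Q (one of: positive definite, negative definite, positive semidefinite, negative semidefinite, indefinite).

Leading principal minors: Δ_1 = -5, Δ_2 = 20, Δ_3 = -60.
The signs alternate starting with Δ_1 < 0, so by Sylvester's criterion Q is negative definite.

negative definite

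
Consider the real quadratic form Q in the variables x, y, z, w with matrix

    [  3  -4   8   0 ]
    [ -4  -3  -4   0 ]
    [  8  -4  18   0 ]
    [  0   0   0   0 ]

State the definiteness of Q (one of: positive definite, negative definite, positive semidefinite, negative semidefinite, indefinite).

Applying the same elementary operations to the rows and columns of A produces a congruent diagonal matrix with entries 3, -25/3, 2, 0.
So there are 2 positive, 1 negative, 1 zero pivots.
Hence Q is indefinite.

indefinite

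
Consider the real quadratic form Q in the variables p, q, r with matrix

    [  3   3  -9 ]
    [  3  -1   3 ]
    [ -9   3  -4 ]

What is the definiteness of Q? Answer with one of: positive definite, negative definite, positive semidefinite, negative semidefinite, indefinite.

indefinite

Row-reducing A symmetrically gives the diagonal entries 3, -4, 5.
So there are 2 positive, 1 negative pivots.
Hence Q is indefinite.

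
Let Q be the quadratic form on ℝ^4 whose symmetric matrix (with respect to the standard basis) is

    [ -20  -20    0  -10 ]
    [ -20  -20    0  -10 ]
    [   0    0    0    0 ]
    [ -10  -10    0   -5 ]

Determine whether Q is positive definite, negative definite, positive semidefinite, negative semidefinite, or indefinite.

negative semidefinite

Row-reducing A symmetrically gives the diagonal entries -20, 0, 0, 0.
So there are 1 negative, 3 zero pivots.
Hence Q is negative semidefinite.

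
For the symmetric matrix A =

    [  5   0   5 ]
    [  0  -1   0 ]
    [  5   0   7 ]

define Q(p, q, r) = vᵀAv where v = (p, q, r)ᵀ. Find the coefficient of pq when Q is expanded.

0

The coefficient of pq is A[1,2] + A[2,1] = 2·0 = 0.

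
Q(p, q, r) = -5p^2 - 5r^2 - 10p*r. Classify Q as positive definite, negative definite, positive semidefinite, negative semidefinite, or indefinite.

negative semidefinite

The associated matrix is A = [[-5, 0, -5], [0, 0, 0], [-5, 0, -5]].
Applying the same elementary operations to the rows and columns of A produces a congruent diagonal matrix with entries -5, 0, 0.
That gives 1 negative, 2 zero pivots.
Hence Q is negative semidefinite.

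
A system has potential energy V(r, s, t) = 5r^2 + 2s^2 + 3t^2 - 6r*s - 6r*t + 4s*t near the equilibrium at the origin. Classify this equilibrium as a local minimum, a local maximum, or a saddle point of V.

The Hessian at the origin is H = [[10, -6, -6], [-6, 4, 4], [-6, 4, 6]].
Congruent diagonalization of H (simultaneous row and column reduction) yields pivots 10, 2/5, 2.
Counting signs: 3 positive.
H is positive definite, so the origin is a strict local minimum.

local minimum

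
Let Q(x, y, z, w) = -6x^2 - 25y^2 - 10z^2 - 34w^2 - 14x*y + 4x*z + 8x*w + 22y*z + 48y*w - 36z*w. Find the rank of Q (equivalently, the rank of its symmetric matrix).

4

The symmetric matrix is A = [[-6, -7, 2, 4], [-7, -25, 11, 24], [2, 11, -10, -18], [4, 24, -18, -34]].
Symmetric row and column elimination reduces A to a congruent diagonal form with pivots -6, -101/6, -492/101, 5/41.
That gives 1 positive, 3 negative pivots.
The rank is the number of nonzero pivots: 4.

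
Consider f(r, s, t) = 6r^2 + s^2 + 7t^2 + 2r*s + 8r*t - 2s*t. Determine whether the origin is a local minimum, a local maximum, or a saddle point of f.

The Hessian at the origin is H = [[12, 2, 8], [2, 2, -2], [8, -2, 14]].
Congruent diagonalization of H (simultaneous row and column reduction) yields pivots 12, 5/3, 2.
So there are 3 positive pivots.
H is positive definite, so the origin is a strict local minimum.

local minimum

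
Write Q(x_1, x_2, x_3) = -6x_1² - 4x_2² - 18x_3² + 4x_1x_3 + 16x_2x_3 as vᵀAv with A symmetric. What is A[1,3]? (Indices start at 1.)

2

The coefficient of x_1·x_3 in Q is 4. For a symmetric A this equals A[1,3] + A[3,1] = 2·A[1,3].
So A[1,3] = 4/2 = 2.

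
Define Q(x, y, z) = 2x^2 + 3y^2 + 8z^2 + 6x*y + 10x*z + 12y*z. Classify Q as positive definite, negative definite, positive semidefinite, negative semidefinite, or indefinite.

indefinite

The symmetric matrix is A = [[2, 3, 5], [3, 3, 6], [5, 6, 8]].
Applying the same elementary operations to the rows and columns of A produces a congruent diagonal matrix with entries 2, -3/2, -3.
So there are 1 positive, 2 negative pivots.
Hence Q is indefinite.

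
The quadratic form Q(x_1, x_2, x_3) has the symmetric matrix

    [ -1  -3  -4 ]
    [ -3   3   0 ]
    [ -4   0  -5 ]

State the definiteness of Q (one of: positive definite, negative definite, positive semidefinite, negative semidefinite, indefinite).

indefinite

Symmetric row and column elimination reduces A to a congruent diagonal form with pivots -1, 12, -1.
So there are 1 positive, 2 negative pivots.
Hence Q is indefinite.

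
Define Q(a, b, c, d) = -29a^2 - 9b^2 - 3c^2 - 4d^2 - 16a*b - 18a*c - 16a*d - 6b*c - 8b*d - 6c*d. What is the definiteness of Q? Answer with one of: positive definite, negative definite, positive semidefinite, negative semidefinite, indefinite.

negative definite

The symmetric matrix of Q is A = [[-29, -8, -9, -8], [-8, -9, -3, -4], [-9, -3, -3, -3], [-8, -4, -3, -4]].
Leading principal minors: Δ_1 = -29, Δ_2 = 197, Δ_3 = -33, Δ_4 = 15.
The signs alternate starting with Δ_1 < 0, so by Sylvester's criterion Q is negative definite.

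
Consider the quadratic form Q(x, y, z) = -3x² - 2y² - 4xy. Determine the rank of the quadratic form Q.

2

The associated matrix is A = [[-3, -2, 0], [-2, -2, 0], [0, 0, 0]].
Congruent diagonalization of A (simultaneous row and column reduction) yields pivots -3, -2/3, 0.
So there are 2 negative, 1 zero pivots.
The rank is the number of nonzero pivots: 2.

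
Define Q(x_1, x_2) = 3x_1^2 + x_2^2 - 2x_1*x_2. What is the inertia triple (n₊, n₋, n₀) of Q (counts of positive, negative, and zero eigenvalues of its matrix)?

(2, 0, 0)

The symmetric matrix is A = [[3, -1], [-1, 1]].
An LDLᵀ factorisation of A has diagonal entries 3, 2/3.
Counting signs: 2 positive.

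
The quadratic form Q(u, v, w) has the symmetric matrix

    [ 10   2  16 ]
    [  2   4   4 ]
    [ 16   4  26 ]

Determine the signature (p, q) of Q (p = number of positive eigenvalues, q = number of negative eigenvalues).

An LDLᵀ factorisation of A has diagonal entries 10, 18/5, 2/9.
Counting signs: 3 positive.

(3, 0)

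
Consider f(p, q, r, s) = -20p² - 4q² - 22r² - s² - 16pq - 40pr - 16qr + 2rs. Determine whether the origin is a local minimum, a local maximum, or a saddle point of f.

The Hessian at the origin is H = [[-40, -16, -40, 0], [-16, -8, -16, 0], [-40, -16, -44, 2], [0, 0, 2, -2]].
Row-reducing H symmetrically gives the diagonal entries -40, -8/5, -4, -1.
Counting signs: 4 negative.
H is negative definite, so the origin is a strict local maximum.

local maximum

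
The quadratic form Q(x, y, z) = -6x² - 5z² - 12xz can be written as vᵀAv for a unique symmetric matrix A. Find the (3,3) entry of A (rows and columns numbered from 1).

-5

The coefficient of z² in Q is -5, and that is exactly A[3,3].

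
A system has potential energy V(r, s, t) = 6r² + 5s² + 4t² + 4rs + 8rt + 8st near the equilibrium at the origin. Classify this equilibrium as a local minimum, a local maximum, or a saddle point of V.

saddle point

The Hessian at the origin is H = [[12, 4, 8], [4, 10, 8], [8, 8, 8]].
Row-reducing H symmetrically gives the diagonal entries 12, 26/3, -8/13.
Counting signs: 2 positive, 1 negative.
H is indefinite, so the origin is a saddle point.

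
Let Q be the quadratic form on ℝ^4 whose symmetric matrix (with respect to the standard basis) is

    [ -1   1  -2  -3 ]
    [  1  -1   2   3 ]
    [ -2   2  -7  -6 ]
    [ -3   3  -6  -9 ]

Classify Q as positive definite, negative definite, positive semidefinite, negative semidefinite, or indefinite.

negative semidefinite

Row-reducing A symmetrically gives the diagonal entries -1, 0, -3, 0.
Counting signs: 2 negative, 2 zero.
Hence Q is negative semidefinite.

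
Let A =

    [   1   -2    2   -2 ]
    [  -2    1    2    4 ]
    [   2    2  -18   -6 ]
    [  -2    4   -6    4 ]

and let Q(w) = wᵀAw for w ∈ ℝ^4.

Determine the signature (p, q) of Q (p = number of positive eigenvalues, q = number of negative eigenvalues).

(2, 2)

Row-reducing A symmetrically gives the diagonal entries 1, -3, -10, 2/5.
So there are 2 positive, 2 negative pivots.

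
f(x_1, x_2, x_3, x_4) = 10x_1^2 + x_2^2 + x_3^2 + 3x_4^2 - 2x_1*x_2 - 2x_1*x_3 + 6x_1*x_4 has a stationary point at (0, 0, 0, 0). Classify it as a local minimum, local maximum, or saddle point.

local minimum

The Hessian at the origin is H = [[20, -2, -2, 6], [-2, 2, 0, 0], [-2, 0, 2, 0], [6, 0, 0, 6]].
Symmetric row and column elimination reduces H to a congruent diagonal form with pivots 20, 9/5, 16/9, 15/4.
That gives 4 positive pivots.
H is positive definite, so the origin is a strict local minimum.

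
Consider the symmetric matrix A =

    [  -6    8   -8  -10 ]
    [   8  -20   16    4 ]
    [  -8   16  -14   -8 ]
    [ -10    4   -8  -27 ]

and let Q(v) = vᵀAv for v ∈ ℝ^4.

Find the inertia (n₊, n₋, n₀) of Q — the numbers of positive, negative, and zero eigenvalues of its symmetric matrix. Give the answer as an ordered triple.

An LDLᵀ factorisation of A has diagonal entries -6, -28/3, -2/7, -1.
Counting signs: 4 negative.

(0, 4, 0)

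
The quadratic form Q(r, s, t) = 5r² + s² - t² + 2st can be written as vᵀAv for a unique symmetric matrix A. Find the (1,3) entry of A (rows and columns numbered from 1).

0

The coefficient of r·t in Q is 0. For a symmetric A this equals A[1,3] + A[3,1] = 2·A[1,3].
So A[1,3] = 0/2 = 0.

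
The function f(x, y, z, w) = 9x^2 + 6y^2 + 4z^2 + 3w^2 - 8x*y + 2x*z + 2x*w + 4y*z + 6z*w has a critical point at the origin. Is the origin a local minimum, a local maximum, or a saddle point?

local minimum

The Hessian at the origin is H = [[18, -8, 2, 2], [-8, 12, 4, 0], [2, 4, 8, 6], [2, 0, 6, 6]].
Applying the same elementary operations to the rows and columns of H produces a congruent diagonal matrix with entries 18, 76/9, 94/19, 4/47.
That gives 4 positive pivots.
H is positive definite, so the origin is a strict local minimum.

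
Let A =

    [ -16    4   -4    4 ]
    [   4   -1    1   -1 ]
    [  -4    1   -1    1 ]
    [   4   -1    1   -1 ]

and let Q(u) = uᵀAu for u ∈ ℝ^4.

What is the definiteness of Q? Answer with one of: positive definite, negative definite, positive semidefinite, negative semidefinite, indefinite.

negative semidefinite

Congruent diagonalization of A (simultaneous row and column reduction) yields pivots -16, 0, 0, 0.
That gives 1 negative, 3 zero pivots.
Hence Q is negative semidefinite.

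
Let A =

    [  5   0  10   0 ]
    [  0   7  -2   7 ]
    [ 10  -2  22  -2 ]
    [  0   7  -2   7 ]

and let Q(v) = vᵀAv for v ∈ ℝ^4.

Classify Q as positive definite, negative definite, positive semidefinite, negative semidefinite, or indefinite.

positive semidefinite

Applying the same elementary operations to the rows and columns of A produces a congruent diagonal matrix with entries 5, 7, 10/7, 0.
So there are 3 positive, 1 zero pivots.
Hence Q is positive semidefinite.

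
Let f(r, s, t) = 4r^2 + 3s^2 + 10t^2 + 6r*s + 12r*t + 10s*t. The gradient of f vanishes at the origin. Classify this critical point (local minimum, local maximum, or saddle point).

local minimum

The Hessian at the origin is H = [[8, 6, 12], [6, 6, 10], [12, 10, 20]].
Row-reducing H symmetrically gives the diagonal entries 8, 3/2, 4/3.
Counting signs: 3 positive.
H is positive definite, so the origin is a strict local minimum.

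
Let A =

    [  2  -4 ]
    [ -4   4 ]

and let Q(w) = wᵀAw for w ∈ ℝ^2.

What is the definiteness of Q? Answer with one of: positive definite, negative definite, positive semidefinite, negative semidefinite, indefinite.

For the 2×2 matrix [[2, -4], [-4, 4]]: det = 2·4 − (-4)² = -8, trace = 6.
det < 0 so the eigenvalues have opposite signs; the form is indefinite.

indefinite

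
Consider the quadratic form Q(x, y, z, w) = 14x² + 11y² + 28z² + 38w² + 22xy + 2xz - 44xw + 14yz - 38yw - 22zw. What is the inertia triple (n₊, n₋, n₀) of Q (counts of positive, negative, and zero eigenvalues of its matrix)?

(4, 0, 0)

The associated matrix is A = [[14, 11, 1, -22], [11, 11, 7, -19], [1, 7, 28, -11], [-22, -19, -11, 38]].
Row-reducing A symmetrically gives the diagonal entries 14, 33/14, 127/11, 12/127.
Counting signs: 4 positive.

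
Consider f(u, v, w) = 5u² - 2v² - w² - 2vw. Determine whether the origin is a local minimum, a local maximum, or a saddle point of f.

The Hessian at the origin is H = [[10, 0, 0], [0, -4, -2], [0, -2, -2]].
Congruent diagonalization of H (simultaneous row and column reduction) yields pivots 10, -4, -1.
So there are 1 positive, 2 negative pivots.
H is indefinite, so the origin is a saddle point.

saddle point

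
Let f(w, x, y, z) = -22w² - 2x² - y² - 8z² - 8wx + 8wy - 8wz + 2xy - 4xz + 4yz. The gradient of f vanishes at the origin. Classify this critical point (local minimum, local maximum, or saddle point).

The Hessian at the origin is H = [[-44, -8, 8, -8], [-8, -4, 2, -4], [8, 2, -2, 4], [-8, -4, 4, -16]].
Applying the same elementary operations to the rows and columns of H produces a congruent diagonal matrix with entries -44, -28/11, -3/7, -8/3.
So there are 4 negative pivots.
H is negative definite, so the origin is a strict local maximum.

local maximum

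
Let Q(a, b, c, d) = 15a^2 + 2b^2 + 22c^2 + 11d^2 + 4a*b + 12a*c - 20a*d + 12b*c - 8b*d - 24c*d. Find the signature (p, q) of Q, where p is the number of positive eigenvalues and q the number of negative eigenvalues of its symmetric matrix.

Write A = [[15, 2, 6, -10], [2, 2, 6, -4], [6, 6, 22, -12], [-10, -4, -12, 11]].
Row-reducing A symmetrically gives the diagonal entries 15, 26/15, 4, 3/13.
So there are 4 positive pivots.

(4, 0)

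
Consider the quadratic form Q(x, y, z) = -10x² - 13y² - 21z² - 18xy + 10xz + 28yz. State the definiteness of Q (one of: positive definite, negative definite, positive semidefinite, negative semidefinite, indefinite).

negative definite

The symmetric matrix of Q is A = [[-10, -9, 5], [-9, -13, 14], [5, 14, -21]].
Leading principal minors: Δ_1 = -10, Δ_2 = 49, Δ_3 = -4.
The signs alternate starting with Δ_1 < 0, so by Sylvester's criterion Q is negative definite.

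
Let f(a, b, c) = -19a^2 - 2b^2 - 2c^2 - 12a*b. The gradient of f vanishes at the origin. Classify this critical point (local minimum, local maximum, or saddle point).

local maximum

The Hessian at the origin is H = [[-38, -12, 0], [-12, -4, 0], [0, 0, -4]].
Symmetric row and column elimination reduces H to a congruent diagonal form with pivots -38, -4/19, -4.
That gives 3 negative pivots.
H is negative definite, so the origin is a strict local maximum.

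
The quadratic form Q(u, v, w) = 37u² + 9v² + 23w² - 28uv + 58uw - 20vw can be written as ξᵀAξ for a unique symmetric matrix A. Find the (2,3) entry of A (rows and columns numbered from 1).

The coefficient of v·w in Q is -20. For a symmetric A this equals A[2,3] + A[3,2] = 2·A[2,3].
So A[2,3] = -20/2 = -10.

-10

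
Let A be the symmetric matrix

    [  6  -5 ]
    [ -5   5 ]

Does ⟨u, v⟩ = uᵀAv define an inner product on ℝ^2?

yes

For the 2×2 matrix [[6, -5], [-5, 5]]: det = 6·5 − (-5)² = 5, trace = 11.
det > 0 so both eigenvalues share the sign of the trace; trace = 11 > 0 ⇒ both positive.
⟨·,·⟩ is an inner product exactly when A is positive definite.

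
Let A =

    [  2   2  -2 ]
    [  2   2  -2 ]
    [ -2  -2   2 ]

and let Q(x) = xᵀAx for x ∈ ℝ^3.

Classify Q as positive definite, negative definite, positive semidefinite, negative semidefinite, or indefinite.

positive semidefinite

Symmetric row and column elimination reduces A to a congruent diagonal form with pivots 2, 0, 0.
So there are 1 positive, 2 zero pivots.
Hence Q is positive semidefinite.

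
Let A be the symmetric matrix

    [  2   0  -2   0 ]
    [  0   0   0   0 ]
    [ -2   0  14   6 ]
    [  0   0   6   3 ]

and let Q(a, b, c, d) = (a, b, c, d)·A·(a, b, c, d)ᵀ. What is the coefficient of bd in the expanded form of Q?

The coefficient of bd is A[2,4] + A[4,2] = 2·0 = 0.

0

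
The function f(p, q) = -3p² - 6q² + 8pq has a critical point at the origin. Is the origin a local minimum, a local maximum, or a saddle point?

local maximum

The Hessian at the origin is H = [[-6, 8], [8, -12]].
det H = -6·-12 − (8)² = 8 > 0 and H[1,1] = -6 < 0, so H is negative definite.
Therefore the origin is a local maximum.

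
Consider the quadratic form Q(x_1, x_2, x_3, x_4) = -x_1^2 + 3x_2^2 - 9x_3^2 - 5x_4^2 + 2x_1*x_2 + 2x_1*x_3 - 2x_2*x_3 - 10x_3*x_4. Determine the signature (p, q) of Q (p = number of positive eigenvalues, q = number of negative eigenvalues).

The symmetric matrix is A = [[-1, 1, 1, 0], [1, 3, -1, 0], [1, -1, -9, -5], [0, 0, -5, -5]].
Congruent diagonalization of A (simultaneous row and column reduction) yields pivots -1, 4, -8, -15/8.
That gives 1 positive, 3 negative pivots.

(1, 3)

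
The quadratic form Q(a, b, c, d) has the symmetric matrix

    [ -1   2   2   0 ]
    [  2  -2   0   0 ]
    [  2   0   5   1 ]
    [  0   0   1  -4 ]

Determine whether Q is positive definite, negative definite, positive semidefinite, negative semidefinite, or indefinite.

Row-reducing A symmetrically gives the diagonal entries -1, 2, 1, -5.
So there are 2 positive, 2 negative pivots.
Hence Q is indefinite.

indefinite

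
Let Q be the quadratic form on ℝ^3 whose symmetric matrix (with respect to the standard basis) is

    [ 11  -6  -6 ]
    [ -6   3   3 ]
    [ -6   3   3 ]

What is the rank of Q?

Row-reducing A symmetrically gives the diagonal entries 11, -3/11, 0.
That gives 1 positive, 1 negative, 1 zero pivots.
The rank is the number of nonzero pivots: 2.

2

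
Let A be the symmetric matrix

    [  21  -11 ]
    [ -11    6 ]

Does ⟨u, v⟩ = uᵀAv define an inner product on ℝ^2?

yes

Leading principal minors: Δ_1 = 21, Δ_2 = 5.
All leading principal minors are positive, so by Sylvester's criterion Q is positive definite.
⟨·,·⟩ is an inner product exactly when A is positive definite.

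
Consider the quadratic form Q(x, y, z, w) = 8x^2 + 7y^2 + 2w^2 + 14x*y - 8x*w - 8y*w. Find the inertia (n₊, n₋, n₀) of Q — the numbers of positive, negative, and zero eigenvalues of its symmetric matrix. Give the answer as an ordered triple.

Write A = [[8, 7, 0, -4], [7, 7, 0, -4], [0, 0, 0, 0], [-4, -4, 0, 2]].
Congruent diagonalization of A (simultaneous row and column reduction) yields pivots 8, 7/8, 0, -2/7.
So there are 2 positive, 1 negative, 1 zero pivots.

(2, 1, 1)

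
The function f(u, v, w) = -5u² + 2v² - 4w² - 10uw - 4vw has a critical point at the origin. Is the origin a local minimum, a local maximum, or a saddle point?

The Hessian at the origin is H = [[-10, 0, -10], [0, 4, -4], [-10, -4, -8]].
Applying the same elementary operations to the rows and columns of H produces a congruent diagonal matrix with entries -10, 4, -2.
Counting signs: 1 positive, 2 negative.
H is indefinite, so the origin is a saddle point.

saddle point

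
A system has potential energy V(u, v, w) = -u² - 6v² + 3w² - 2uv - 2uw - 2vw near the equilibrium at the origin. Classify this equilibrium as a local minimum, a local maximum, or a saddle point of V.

saddle point

The Hessian at the origin is H = [[-2, -2, -2], [-2, -12, -2], [-2, -2, 6]].
An LDLᵀ factorisation of H has diagonal entries -2, -10, 8.
Counting signs: 1 positive, 2 negative.
H is indefinite, so the origin is a saddle point.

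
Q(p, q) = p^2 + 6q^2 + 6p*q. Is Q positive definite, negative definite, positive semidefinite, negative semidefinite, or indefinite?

indefinite

The symmetric matrix of Q is [[1, 3], [3, 6]].
For the 2×2 matrix [[1, 3], [3, 6]]: det = 1·6 − (3)² = -3, trace = 7.
det < 0 so the eigenvalues have opposite signs; the form is indefinite.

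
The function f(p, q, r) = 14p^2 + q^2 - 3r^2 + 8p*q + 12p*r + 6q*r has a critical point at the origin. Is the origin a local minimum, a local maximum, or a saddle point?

The Hessian at the origin is H = [[28, 8, 12], [8, 2, 6], [12, 6, -6]].
Symmetric row and column elimination reduces H to a congruent diagonal form with pivots 28, -2/7, 12.
So there are 2 positive, 1 negative pivots.
H is indefinite, so the origin is a saddle point.

saddle point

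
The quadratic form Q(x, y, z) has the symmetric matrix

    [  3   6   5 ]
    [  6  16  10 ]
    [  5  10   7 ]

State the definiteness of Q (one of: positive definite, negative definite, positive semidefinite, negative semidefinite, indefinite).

Congruent diagonalization of A (simultaneous row and column reduction) yields pivots 3, 4, -4/3.
Counting signs: 2 positive, 1 negative.
Hence Q is indefinite.

indefinite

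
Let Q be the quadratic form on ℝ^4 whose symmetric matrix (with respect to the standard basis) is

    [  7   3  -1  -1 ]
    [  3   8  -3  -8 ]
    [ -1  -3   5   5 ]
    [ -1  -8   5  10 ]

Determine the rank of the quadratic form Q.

4

Applying the same elementary operations to the rows and columns of A produces a congruent diagonal matrix with entries 7, 47/7, 182/47, 30/91.
So there are 4 positive pivots.
The rank is the number of nonzero pivots: 4.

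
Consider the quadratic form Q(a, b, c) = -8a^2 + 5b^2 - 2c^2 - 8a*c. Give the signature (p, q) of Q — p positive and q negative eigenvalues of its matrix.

The associated matrix is A = [[-8, 0, -4], [0, 5, 0], [-4, 0, -2]].
Congruent diagonalization of A (simultaneous row and column reduction) yields pivots -8, 5, 0.
So there are 1 positive, 1 negative, 1 zero pivots.

(1, 1)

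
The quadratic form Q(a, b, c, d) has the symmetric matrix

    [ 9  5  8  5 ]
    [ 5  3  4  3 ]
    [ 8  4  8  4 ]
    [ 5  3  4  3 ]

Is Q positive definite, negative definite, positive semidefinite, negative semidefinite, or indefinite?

Congruent diagonalization of A (simultaneous row and column reduction) yields pivots 9, 2/9, 0, 0.
So there are 2 positive, 2 zero pivots.
Hence Q is positive semidefinite.

positive semidefinite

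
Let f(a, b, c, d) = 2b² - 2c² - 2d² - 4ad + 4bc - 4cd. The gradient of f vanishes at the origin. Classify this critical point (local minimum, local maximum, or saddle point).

saddle point

The Hessian at the origin is H = [[0, 0, 0, -4], [0, 4, 4, 0], [0, 4, -4, -4], [-4, 0, -4, -4]].
H is indefinite, so the origin is a saddle point.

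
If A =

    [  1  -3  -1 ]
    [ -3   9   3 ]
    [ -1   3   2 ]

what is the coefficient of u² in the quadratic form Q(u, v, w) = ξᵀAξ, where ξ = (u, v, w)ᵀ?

1

The coefficient of u² is the diagonal entry A[1,1] = 1.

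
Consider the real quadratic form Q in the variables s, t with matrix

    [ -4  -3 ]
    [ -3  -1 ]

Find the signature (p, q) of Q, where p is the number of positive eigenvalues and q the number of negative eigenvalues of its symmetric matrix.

(1, 1)

Applying the same elementary operations to the rows and columns of A produces a congruent diagonal matrix with entries -4, 5/4.
Counting signs: 1 positive, 1 negative.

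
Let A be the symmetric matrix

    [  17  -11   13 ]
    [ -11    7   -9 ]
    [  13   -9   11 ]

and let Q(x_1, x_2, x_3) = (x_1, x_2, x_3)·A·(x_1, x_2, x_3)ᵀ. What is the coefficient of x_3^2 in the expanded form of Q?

11

The coefficient of x_3^2 is the diagonal entry A[3,3] = 11.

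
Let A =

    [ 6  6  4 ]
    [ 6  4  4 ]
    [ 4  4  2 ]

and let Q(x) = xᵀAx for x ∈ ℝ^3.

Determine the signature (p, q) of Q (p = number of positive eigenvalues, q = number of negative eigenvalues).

(1, 2)

Symmetric row and column elimination reduces A to a congruent diagonal form with pivots 6, -2, -2/3.
Counting signs: 1 positive, 2 negative.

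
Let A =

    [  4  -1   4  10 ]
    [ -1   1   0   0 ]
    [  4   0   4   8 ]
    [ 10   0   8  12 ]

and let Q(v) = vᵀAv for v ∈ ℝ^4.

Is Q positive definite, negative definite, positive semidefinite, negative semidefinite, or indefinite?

indefinite

Congruent diagonalization of A (simultaneous row and column reduction) yields pivots 4, 3/4, -4/3, 0.
That gives 2 positive, 1 negative, 1 zero pivots.
Hence Q is indefinite.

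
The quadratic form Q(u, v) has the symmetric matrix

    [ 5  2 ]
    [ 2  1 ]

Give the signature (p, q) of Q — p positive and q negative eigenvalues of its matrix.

(2, 0)

Symmetric row and column elimination reduces A to a congruent diagonal form with pivots 5, 1/5.
That gives 2 positive pivots.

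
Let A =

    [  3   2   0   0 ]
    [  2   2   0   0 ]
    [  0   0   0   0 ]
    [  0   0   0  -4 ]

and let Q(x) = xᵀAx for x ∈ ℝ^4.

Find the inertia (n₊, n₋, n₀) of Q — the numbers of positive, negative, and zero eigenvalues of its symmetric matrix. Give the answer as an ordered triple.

(2, 1, 1)

Applying the same elementary operations to the rows and columns of A produces a congruent diagonal matrix with entries 3, 2/3, 0, -4.
That gives 2 positive, 1 negative, 1 zero pivots.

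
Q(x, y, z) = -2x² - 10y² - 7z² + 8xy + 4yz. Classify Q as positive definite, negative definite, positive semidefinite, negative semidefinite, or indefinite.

negative definite

The symmetric matrix of Q is A = [[-2, 4, 0], [4, -10, 2], [0, 2, -7]].
Leading principal minors: Δ_1 = -2, Δ_2 = 4, Δ_3 = -20.
The signs alternate starting with Δ_1 < 0, so by Sylvester's criterion Q is negative definite.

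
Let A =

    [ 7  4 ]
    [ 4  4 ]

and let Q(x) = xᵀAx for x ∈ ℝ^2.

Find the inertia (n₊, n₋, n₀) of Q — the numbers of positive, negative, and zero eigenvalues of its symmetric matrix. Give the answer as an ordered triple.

(2, 0, 0)

Congruent diagonalization of A (simultaneous row and column reduction) yields pivots 7, 12/7.
So there are 2 positive pivots.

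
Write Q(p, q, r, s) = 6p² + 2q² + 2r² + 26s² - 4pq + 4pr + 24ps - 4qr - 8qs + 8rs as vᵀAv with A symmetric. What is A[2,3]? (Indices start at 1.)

-2

The coefficient of q·r in Q is -4. For a symmetric A this equals A[2,3] + A[3,2] = 2·A[2,3].
So A[2,3] = -4/2 = -2.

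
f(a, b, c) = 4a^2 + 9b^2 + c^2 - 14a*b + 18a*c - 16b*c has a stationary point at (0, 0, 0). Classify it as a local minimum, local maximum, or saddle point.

The Hessian at the origin is H = [[8, -14, 18], [-14, 18, -16], [18, -16, 2]].
Congruent diagonalization of H (simultaneous row and column reduction) yields pivots 8, -13/2, -20/13.
That gives 1 positive, 2 negative pivots.
H is indefinite, so the origin is a saddle point.

saddle point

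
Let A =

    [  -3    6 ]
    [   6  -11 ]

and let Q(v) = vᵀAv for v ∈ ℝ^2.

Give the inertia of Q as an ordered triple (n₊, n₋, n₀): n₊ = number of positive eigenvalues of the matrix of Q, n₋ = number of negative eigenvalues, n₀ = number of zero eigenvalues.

Congruent diagonalization of A (simultaneous row and column reduction) yields pivots -3, 1.
That gives 1 positive, 1 negative pivots.

(1, 1, 0)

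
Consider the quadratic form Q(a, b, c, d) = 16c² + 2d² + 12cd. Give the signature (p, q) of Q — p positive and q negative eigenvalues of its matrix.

(1, 1)

The associated matrix is A = [[0, 0, 0, 0], [0, 0, 0, 0], [0, 0, 16, 6], [0, 0, 6, 2]].
Congruent diagonalization of A (simultaneous row and column reduction) yields pivots 0, 0, 16, -1/4.
So there are 1 positive, 1 negative, 2 zero pivots.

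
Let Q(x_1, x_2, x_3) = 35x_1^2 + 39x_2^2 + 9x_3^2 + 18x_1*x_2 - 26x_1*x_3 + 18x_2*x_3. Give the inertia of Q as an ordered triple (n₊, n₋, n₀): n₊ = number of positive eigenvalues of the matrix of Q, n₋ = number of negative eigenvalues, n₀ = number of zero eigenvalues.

(3, 0, 0)

The symmetric matrix is A = [[35, 9, -13], [9, 39, 9], [-13, 9, 9]].
Row-reducing A symmetrically gives the diagonal entries 35, 1284/35, 2/107.
That gives 3 positive pivots.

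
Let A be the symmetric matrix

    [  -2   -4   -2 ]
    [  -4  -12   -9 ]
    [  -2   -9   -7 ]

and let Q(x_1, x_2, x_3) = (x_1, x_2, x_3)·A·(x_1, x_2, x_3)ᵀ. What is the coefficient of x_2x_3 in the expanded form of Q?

The coefficient of x_2x_3 is A[2,3] + A[3,2] = 2·(-9) = -18.

-18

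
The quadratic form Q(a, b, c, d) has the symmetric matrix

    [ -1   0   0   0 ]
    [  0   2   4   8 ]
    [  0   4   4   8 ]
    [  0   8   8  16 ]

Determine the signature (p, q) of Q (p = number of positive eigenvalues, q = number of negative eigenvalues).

(1, 2)

Row-reducing A symmetrically gives the diagonal entries -1, 2, -4, 0.
That gives 1 positive, 2 negative, 1 zero pivots.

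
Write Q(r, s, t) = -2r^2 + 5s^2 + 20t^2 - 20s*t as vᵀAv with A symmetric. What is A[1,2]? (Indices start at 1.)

The coefficient of r·s in Q is 0. For a symmetric A this equals A[1,2] + A[2,1] = 2·A[1,2].
So A[1,2] = 0/2 = 0.

0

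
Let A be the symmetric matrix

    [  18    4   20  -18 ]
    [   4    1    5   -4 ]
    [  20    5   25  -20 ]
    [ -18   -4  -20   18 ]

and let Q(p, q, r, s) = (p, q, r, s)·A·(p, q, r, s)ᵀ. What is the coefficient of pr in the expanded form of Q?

The coefficient of pr is A[1,3] + A[3,1] = 2·20 = 40.

40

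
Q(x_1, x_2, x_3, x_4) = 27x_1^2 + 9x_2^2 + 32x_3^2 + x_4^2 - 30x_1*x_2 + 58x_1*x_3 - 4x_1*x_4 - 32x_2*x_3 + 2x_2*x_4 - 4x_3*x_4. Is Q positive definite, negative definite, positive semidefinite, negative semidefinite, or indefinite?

The symmetric matrix is A = [[27, -15, 29, -2], [-15, 9, -16, 1], [29, -16, 32, -2], [-2, 1, -2, 1]].
Congruent diagonalization of A (simultaneous row and column reduction) yields pivots 27, 2/3, 5/6, 4/5.
So there are 4 positive pivots.
Hence Q is positive definite.

positive definite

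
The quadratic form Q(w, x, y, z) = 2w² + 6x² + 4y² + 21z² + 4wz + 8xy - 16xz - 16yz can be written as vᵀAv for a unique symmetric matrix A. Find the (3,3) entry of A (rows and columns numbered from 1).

The coefficient of y² in Q is 4, and that is exactly A[3,3].

4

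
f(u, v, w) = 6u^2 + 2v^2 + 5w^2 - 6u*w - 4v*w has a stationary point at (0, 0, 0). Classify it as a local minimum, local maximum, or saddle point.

local minimum

The Hessian at the origin is H = [[12, 0, -6], [0, 4, -4], [-6, -4, 10]].
Row-reducing H symmetrically gives the diagonal entries 12, 4, 3.
That gives 3 positive pivots.
H is positive definite, so the origin is a strict local minimum.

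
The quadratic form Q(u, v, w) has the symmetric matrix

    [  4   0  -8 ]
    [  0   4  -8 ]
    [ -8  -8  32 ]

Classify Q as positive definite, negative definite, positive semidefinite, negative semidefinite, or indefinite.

positive semidefinite

Congruent diagonalization of A (simultaneous row and column reduction) yields pivots 4, 4, 0.
Counting signs: 2 positive, 1 zero.
Hence Q is positive semidefinite.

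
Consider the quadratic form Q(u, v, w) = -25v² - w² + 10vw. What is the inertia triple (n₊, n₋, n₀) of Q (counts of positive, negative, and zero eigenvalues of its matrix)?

(0, 1, 2)

The associated matrix is A = [[0, 0, 0], [0, -25, 5], [0, 5, -1]].
Symmetric row and column elimination reduces A to a congruent diagonal form with pivots 0, -25, 0.
Counting signs: 1 negative, 2 zero.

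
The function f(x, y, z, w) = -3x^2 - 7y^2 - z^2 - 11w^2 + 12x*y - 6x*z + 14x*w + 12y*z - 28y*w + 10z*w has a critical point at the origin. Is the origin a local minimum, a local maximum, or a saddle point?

saddle point

The Hessian at the origin is H = [[-6, 12, -6, 14], [12, -14, 12, -28], [-6, 12, -2, 10], [14, -28, 10, -22]].
Symmetric row and column elimination reduces H to a congruent diagonal form with pivots -6, 10, 4, 20/3.
That gives 3 positive, 1 negative pivots.
H is indefinite, so the origin is a saddle point.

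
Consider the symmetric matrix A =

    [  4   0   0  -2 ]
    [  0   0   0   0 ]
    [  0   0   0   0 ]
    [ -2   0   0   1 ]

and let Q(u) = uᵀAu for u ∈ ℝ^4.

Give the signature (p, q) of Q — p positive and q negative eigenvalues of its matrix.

Congruent diagonalization of A (simultaneous row and column reduction) yields pivots 4, 0, 0, 0.
Counting signs: 1 positive, 3 zero.

(1, 0)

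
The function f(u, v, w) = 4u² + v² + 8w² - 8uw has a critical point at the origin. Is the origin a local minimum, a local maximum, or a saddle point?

The Hessian at the origin is H = [[8, 0, -8], [0, 2, 0], [-8, 0, 16]].
Congruent diagonalization of H (simultaneous row and column reduction) yields pivots 8, 2, 8.
So there are 3 positive pivots.
H is positive definite, so the origin is a strict local minimum.

local minimum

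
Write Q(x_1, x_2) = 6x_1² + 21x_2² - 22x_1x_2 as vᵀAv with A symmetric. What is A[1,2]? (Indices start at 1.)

-11

The coefficient of x_1·x_2 in Q is -22. For a symmetric A this equals A[1,2] + A[2,1] = 2·A[1,2].
So A[1,2] = -22/2 = -11.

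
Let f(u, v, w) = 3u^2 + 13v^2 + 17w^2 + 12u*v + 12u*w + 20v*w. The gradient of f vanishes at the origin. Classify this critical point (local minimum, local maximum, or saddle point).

local minimum

The Hessian at the origin is H = [[6, 12, 12], [12, 26, 20], [12, 20, 34]].
An LDLᵀ factorisation of H has diagonal entries 6, 2, 2.
That gives 3 positive pivots.
H is positive definite, so the origin is a strict local minimum.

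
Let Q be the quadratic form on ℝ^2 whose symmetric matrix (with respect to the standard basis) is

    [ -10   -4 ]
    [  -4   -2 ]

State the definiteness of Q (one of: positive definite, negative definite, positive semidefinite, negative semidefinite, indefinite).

negative definite

Leading principal minors: Δ_1 = -10, Δ_2 = 4.
The signs alternate starting with Δ_1 < 0, so by Sylvester's criterion Q is negative definite.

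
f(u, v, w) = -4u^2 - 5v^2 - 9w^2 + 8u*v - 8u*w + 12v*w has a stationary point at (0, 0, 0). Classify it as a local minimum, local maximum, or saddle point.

The Hessian at the origin is H = [[-8, 8, -8], [8, -10, 12], [-8, 12, -18]].
Congruent diagonalization of H (simultaneous row and column reduction) yields pivots -8, -2, -2.
So there are 3 negative pivots.
H is negative definite, so the origin is a strict local maximum.

local maximum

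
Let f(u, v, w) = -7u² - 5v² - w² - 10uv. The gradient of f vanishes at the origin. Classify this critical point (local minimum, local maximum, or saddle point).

The Hessian at the origin is H = [[-14, -10, 0], [-10, -10, 0], [0, 0, -2]].
An LDLᵀ factorisation of H has diagonal entries -14, -20/7, -2.
Counting signs: 3 negative.
H is negative definite, so the origin is a strict local maximum.

local maximum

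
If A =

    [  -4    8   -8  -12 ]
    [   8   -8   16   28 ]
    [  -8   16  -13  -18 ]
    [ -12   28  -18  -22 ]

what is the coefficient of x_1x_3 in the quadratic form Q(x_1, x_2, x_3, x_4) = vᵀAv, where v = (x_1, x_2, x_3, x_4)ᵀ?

The coefficient of x_1x_3 is A[1,3] + A[3,1] = 2·(-8) = -16.

-16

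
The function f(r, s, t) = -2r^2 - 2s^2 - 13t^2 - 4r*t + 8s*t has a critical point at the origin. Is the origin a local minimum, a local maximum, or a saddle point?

local maximum

The Hessian at the origin is H = [[-4, 0, -4], [0, -4, 8], [-4, 8, -26]].
Symmetric row and column elimination reduces H to a congruent diagonal form with pivots -4, -4, -6.
That gives 3 negative pivots.
H is negative definite, so the origin is a strict local maximum.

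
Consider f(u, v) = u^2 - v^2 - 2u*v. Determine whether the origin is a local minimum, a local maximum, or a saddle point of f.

The Hessian at the origin is H = [[2, -2], [-2, -2]].
det H = 2·-2 − (-2)² = -8 < 0, so H is indefinite.
Therefore the origin is a saddle point.

saddle point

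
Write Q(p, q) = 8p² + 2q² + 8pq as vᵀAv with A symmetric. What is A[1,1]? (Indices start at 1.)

The coefficient of p² in Q is 8, and that is exactly A[1,1].

8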